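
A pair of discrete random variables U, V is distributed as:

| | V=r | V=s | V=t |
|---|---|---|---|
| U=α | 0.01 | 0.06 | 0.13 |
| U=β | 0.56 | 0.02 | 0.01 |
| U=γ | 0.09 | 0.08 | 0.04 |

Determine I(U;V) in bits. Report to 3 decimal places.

Marginals: p(U) = (0.2000, 0.5900, 0.2100), p(V) = (0.6600, 0.1600, 0.1800).
I(U;V) = H(U) + H(V) − H(U,V).
H(U) = 1.3863, H(V) = 1.2640, H(U,V) = 2.1303.
I(U;V) = 1.3863 + 1.2640 − 2.1303 = 0.520 bits.

0.520 bits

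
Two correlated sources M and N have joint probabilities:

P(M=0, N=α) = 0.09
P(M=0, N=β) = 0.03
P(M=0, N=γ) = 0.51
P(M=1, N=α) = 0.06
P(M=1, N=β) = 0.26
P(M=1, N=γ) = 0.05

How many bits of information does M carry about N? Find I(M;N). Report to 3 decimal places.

Marginals: p(M) = (0.6300, 0.3700), p(N) = (0.1500, 0.2900, 0.5600).
I(M;N) = Σ p(x,y)·log₂[p(x,y)/(p(x)p(y))].
  (0,α): 0.09·log₂(0.9524) = -0.0063
  (0,β): 0.03·log₂(0.1642) = -0.0782
  (0,γ): 0.51·log₂(1.4456) = 0.2711
  (1,α): 0.06·log₂(1.0811) = 0.0067
  (1,β): 0.26·log₂(2.4231) = 0.3320
  (1,γ): 0.05·log₂(0.2413) = -0.1026
Sum = 0.423 bits.

0.423 bits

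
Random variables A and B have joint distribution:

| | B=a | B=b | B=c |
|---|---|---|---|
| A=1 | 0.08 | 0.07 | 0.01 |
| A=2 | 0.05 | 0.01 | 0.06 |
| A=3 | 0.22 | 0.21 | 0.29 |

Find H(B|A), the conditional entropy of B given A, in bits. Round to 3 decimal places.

Marginals: p(A) = (0.1600, 0.1200, 0.7200), p(B) = (0.3500, 0.2900, 0.3600).
H(B|A) = Σ p(A) · H(B|A=·).
  A=1: p=0.1600, H(B|A=1) = 1.2718
  A=2: p=0.1200, H(B|A=2) = 1.3250
  A=3: p=0.7200, H(B|A=3) = 1.5695
Weighted sum = 1.493 bits.

1.493 bits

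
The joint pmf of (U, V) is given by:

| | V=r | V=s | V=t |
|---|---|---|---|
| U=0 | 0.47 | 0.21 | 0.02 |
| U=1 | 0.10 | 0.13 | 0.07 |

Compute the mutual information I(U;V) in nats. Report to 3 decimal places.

Marginals: p(U) = (0.7000, 0.3000), p(V) = (0.5700, 0.3400, 0.0900).
I(U;V) = Σ p(x,y)·ln[p(x,y)/(p(x)p(y))].
  (0,r): 0.47·ln(1.1779) = 0.0770
  (0,s): 0.21·ln(0.8824) = -0.0263
  (0,t): 0.02·ln(0.3175) = -0.0229
  (1,r): 0.10·ln(0.5848) = -0.0536
  (1,s): 0.13·ln(1.2745) = 0.0315
  (1,t): 0.07·ln(2.5926) = 0.0667
Sum = 0.072 nats.

0.072 nats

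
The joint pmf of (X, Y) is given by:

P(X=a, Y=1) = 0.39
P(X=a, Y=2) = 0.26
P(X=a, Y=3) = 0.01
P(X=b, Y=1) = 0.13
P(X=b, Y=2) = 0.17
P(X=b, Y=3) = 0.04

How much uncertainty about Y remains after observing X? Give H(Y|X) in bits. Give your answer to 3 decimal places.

Marginals: p(X) = (0.6600, 0.3400), p(Y) = (0.5200, 0.4300, 0.0500).
H(Y|X) = Σ p(X) · H(Y|X=·).
  X=a: p=0.6600, H(Y|X=a) = 1.0695
  X=b: p=0.3400, H(Y|X=b) = 1.3936
Weighted sum = 1.180 bits.

1.180 bits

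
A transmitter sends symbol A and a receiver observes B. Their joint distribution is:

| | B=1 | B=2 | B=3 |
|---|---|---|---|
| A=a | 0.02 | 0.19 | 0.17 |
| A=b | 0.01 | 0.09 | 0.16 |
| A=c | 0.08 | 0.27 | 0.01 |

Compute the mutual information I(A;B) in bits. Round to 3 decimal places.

Marginals: p(A) = (0.3800, 0.2600, 0.3600), p(B) = (0.1100, 0.5500, 0.3400).
I(A;B) = H(A) + H(B) − H(A,B).
H(A) = 1.5664, H(B) = 1.3538, H(A,B) = 2.6728.
I(A;B) = 1.5664 + 1.3538 − 2.6728 = 0.247 bits.

0.247 bits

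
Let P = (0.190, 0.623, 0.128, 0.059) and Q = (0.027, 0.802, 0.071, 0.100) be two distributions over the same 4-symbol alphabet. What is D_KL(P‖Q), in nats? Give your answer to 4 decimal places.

0.2577 nats

D(P‖Q) = Σ p·ln(p/q).
  0.190·ln(0.190/0.027) = 0.37073
  0.623·ln(0.623/0.802) = -0.15735
  0.128·ln(0.128/0.071) = 0.07544
  0.059·ln(0.059/0.100) = -0.03113
D(P‖Q) = 0.2577 nats.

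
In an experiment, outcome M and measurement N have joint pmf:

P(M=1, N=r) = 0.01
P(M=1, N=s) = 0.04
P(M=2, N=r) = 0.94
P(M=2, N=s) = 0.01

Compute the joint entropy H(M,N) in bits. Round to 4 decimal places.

H(M,N) = −Σ p(x,y)·log₂ p(x,y) over all 4 cells.
  cell (1,r): −0.01·log₂0.01 = 0.06644
  cell (1,s): −0.04·log₂0.04 = 0.18575
  cell (2,r): −0.94·log₂0.94 = 0.08391
  cell (2,s): −0.01·log₂0.01 = 0.06644
Sum = 0.4025 bits.

0.4025 bits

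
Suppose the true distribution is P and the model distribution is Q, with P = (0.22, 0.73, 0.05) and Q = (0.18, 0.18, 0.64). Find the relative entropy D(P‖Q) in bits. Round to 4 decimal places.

1.3543 bits

D(P‖Q) = Σ p·log₂(p/q).
  0.22·log₂(0.22/0.18) = 0.06369
  0.73·log₂(0.73/0.18) = 1.47453
  0.05·log₂(0.05/0.64) = -0.18390
D(P‖Q) = 1.3543 bits.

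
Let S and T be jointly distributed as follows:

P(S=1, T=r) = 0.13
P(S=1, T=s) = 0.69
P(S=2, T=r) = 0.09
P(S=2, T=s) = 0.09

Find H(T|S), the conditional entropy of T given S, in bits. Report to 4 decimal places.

0.6973 bits

Marginals: p(S) = (0.8200, 0.1800), p(T) = (0.2200, 0.7800).
H(T|S) = Σ p(S) · H(T|S=·).
  S=1: p=0.8200, H(T|S=1) = 0.6308
  S=2: p=0.1800, H(T|S=2) = 1.0000
Weighted sum = 0.6973 bits.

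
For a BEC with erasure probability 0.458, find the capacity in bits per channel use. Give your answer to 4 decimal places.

0.5420 bits

Binary erasure channel: capacity C = 1 − ε.
C = 1 − 0.458 = 0.5420 bits per channel use.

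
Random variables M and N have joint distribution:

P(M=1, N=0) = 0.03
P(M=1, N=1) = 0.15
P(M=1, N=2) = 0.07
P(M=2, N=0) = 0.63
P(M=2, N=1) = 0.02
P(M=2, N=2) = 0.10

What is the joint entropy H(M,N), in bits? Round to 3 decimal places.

H(M,N) = −Σ p(x,y)·log₂ p(x,y) over all 6 cells.
  cell (1,0): −0.03·log₂0.03 = 0.1518
  cell (1,1): −0.15·log₂0.15 = 0.4105
  cell (1,2): −0.07·log₂0.07 = 0.2686
  cell (2,0): −0.63·log₂0.63 = 0.4199
  cell (2,1): −0.02·log₂0.02 = 0.1129
  cell (2,2): −0.10·log₂0.10 = 0.3322
Sum = 1.696 bits.

1.696 bits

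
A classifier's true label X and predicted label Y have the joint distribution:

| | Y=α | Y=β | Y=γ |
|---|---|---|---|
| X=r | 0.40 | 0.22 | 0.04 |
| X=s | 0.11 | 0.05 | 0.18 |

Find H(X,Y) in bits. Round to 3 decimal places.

H(X,Y) = −Σ p(x,y)·log₂ p(x,y) over all 6 cells.
  cell (r,α): −0.40·log₂0.40 = 0.5288
  cell (r,β): −0.22·log₂0.22 = 0.4806
  cell (r,γ): −0.04·log₂0.04 = 0.1858
  cell (s,α): −0.11·log₂0.11 = 0.3503
  cell (s,β): −0.05·log₂0.05 = 0.2161
  cell (s,γ): −0.18·log₂0.18 = 0.4453
Sum = 2.207 bits.

2.207 bits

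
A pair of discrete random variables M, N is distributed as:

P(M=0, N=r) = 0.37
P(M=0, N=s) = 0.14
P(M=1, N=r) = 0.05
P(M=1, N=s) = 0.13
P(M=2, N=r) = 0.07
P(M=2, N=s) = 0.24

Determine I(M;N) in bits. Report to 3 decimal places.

0.175 bits

Marginals: p(M) = (0.5100, 0.1800, 0.3100), p(N) = (0.4900, 0.5100).
I(M;N) = H(M) + H(N) − H(M,N).
H(M) = 1.4645, H(N) = 0.9997, H(M,N) = 2.2893.
I(M;N) = 1.4645 + 0.9997 − 2.2893 = 0.175 bits.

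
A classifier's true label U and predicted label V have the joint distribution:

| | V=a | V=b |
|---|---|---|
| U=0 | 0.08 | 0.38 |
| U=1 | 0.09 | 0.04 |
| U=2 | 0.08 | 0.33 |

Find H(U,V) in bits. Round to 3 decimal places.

H(U,V) = −Σ p(x,y)·log₂ p(x,y) over all 6 cells.
  cell (0,a): −0.08·log₂0.08 = 0.2915
  cell (0,b): −0.38·log₂0.38 = 0.5305
  cell (1,a): −0.09·log₂0.09 = 0.3127
  cell (1,b): −0.04·log₂0.04 = 0.1858
  cell (2,a): −0.08·log₂0.08 = 0.2915
  cell (2,b): −0.33·log₂0.33 = 0.5278
Sum = 2.140 bits.

2.140 bits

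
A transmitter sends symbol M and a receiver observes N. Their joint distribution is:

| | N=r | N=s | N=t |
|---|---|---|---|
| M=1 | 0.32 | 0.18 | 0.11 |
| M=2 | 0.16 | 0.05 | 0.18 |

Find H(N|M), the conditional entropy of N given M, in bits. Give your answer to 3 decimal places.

1.441 bits

Chain rule: H(N|M) = H(M,N) − H(M).
Marginals: p(M) = (0.6100, 0.3900), p(N) = (0.4800, 0.2300, 0.2900).
H(M,N) = 2.4060 bits; H(M) = 0.9648 bits.
H(N|M) = 2.4060 − 0.9648 = 1.441 bits.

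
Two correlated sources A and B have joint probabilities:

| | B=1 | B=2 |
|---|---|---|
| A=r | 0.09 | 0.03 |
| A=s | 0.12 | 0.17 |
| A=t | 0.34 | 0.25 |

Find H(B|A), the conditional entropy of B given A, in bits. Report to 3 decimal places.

Chain rule: H(B|A) = H(A,B) − H(A).
Marginals: p(A) = (0.1200, 0.2900, 0.5900), p(B) = (0.5500, 0.4500).
H(A,B) = 2.2952 bits; H(A) = 1.3341 bits.
H(B|A) = 2.2952 − 1.3341 = 0.961 bits.

0.961 bits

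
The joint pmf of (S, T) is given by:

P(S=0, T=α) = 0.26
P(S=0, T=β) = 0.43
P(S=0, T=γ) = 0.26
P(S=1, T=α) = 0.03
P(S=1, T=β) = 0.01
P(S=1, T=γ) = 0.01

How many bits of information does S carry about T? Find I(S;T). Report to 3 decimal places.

0.017 bits

Marginals: p(S) = (0.9500, 0.0500), p(T) = (0.2900, 0.4400, 0.2700).
I(S;T) = Σ p(x,y)·log₂[p(x,y)/(p(x)p(y))].
  (0,α): 0.26·log₂(0.9437) = -0.0217
  (0,β): 0.43·log₂(1.0287) = 0.0176
  (0,γ): 0.26·log₂(1.0136) = 0.0051
  (1,α): 0.03·log₂(2.0690) = 0.0315
  (1,β): 0.01·log₂(0.4545) = -0.0114
  (1,γ): 0.01·log₂(0.7407) = -0.0043
Sum = 0.017 bits.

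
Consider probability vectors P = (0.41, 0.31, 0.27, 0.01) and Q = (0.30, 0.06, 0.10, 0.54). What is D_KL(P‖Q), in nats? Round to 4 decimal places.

D(P‖Q) = Σ p·ln(p/q).
  0.41·ln(0.41/0.30) = 0.12807
  0.31·ln(0.31/0.06) = 0.50909
  0.27·ln(0.27/0.10) = 0.26818
  0.01·ln(0.01/0.54) = -0.03989
D(P‖Q) = 0.8655 nats.

0.8655 nats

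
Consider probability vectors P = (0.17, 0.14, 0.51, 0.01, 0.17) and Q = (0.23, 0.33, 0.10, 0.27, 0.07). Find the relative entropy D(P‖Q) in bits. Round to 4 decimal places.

1.1215 bits

D(P‖Q) = Σ p·log₂(p/q).
  0.17·log₂(0.17/0.23) = -0.07414
  0.14·log₂(0.14/0.33) = -0.17319
  0.51·log₂(0.51/0.10) = 1.19875
  0.01·log₂(0.01/0.27) = -0.04755
  0.17·log₂(0.17/0.07) = 0.21762
D(P‖Q) = 1.1215 bits.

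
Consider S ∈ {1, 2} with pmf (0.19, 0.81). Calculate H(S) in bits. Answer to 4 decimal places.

0.7015 bits

H(S) = −Σ p·log₂ p.
  −(0.19)·log₂(0.19) = 0.45523
  −(0.81)·log₂(0.81) = 0.24625
Sum: 0.45523 + 0.24625 = 0.7015 bits.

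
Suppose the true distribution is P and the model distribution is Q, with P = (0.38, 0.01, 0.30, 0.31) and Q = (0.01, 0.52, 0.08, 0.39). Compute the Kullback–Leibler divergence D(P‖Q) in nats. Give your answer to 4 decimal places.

D(P‖Q) = Σ p·ln(p/q).
  0.38·ln(0.38/0.01) = 1.38228
  0.01·ln(0.01/0.52) = -0.03951
  0.30·ln(0.30/0.08) = 0.39653
  0.31·ln(0.31/0.39) = -0.07117
D(P‖Q) = 1.6681 nats.

1.6681 nats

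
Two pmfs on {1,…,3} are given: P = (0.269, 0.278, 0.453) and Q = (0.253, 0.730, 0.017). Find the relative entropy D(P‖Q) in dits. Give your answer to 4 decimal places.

D(P‖Q) = Σ p·log₁₀(p/q).
  0.269·log₁₀(0.269/0.253) = 0.00716
  0.278·log₁₀(0.278/0.730) = -0.11656
  0.453·log₁₀(0.453/0.017) = 0.64582
D(P‖Q) = 0.5364 dits.

0.5364 dits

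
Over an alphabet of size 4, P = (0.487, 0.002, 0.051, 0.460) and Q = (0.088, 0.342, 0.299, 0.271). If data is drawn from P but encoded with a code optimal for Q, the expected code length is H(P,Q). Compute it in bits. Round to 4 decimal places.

2.6660 bits

H(P,Q) = −Σ p·log₂ q.
  −0.487·log₂(0.088) = 1.70759
  −0.002·log₂(0.342) = 0.00310
  −0.051·log₂(0.299) = 0.08883
  −0.460·log₂(0.271) = 0.86647
H(P,Q) = 2.6660 bits.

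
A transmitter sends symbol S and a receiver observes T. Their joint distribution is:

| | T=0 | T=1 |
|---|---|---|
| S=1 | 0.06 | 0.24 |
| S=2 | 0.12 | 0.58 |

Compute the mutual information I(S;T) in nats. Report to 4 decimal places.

Marginals: p(S) = (0.3000, 0.7000), p(T) = (0.1800, 0.8200).
I(S;T) = H(S) + H(T) − H(S,T).
H(S) = 0.6109, H(T) = 0.4714, H(S,T) = 1.0817.
I(S;T) = 0.6109 + 0.4714 − 1.0817 = 0.0006 nats.

0.0006 nats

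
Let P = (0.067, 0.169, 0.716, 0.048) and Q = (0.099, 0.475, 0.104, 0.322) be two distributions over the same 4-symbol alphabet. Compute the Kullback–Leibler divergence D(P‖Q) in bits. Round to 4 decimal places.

D(P‖Q) = Σ p·log₂(p/q).
  0.067·log₂(0.067/0.099) = -0.03774
  0.169·log₂(0.169/0.475) = -0.25196
  0.716·log₂(0.716/0.104) = 1.99290
  0.048·log₂(0.048/0.322) = -0.13181
D(P‖Q) = 1.5714 bits.

1.5714 bits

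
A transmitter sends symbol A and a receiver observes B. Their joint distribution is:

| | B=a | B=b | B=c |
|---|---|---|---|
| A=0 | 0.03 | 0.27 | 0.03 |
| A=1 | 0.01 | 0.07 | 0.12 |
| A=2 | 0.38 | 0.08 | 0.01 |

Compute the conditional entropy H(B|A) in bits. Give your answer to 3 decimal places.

0.900 bits

Marginals: p(A) = (0.3300, 0.2000, 0.4700), p(B) = (0.4200, 0.4200, 0.1600).
H(B|A) = Σ p(A) · H(B|A=·).
  A=0: p=0.3300, H(B|A=0) = 0.8659
  A=1: p=0.2000, H(B|A=1) = 1.1884
  A=2: p=0.4700, H(B|A=2) = 0.8009
Weighted sum = 0.900 bits.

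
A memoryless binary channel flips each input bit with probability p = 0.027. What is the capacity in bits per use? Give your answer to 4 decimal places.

0.8209 bits

Binary symmetric channel: C = 1 − h₂(ε) where h₂ is the binary entropy function.
h₂(0.027) = −0.027·log₂0.027 − 0.973·log₂0.973 = 0.1791.
C = 1 − 0.1791 = 0.8209 bits per channel use.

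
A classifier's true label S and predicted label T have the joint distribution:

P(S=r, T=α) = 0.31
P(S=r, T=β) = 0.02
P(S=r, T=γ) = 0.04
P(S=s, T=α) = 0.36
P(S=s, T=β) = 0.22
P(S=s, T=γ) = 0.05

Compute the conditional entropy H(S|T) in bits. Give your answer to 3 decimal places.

0.856 bits

Marginals: p(S) = (0.3700, 0.6300), p(T) = (0.6700, 0.2400, 0.0900).
H(S|T) = Σ p(T) · H(S|T=·).
  T=α: p=0.6700, H(S|T=α) = 0.9960
  T=β: p=0.2400, H(S|T=β) = 0.4138
  T=γ: p=0.0900, H(S|T=γ) = 0.9911
Weighted sum = 0.856 bits.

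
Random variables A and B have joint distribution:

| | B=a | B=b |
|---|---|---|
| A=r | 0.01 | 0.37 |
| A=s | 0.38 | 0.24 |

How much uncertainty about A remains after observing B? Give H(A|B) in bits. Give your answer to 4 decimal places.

0.6570 bits

Marginals: p(A) = (0.3800, 0.6200), p(B) = (0.3900, 0.6100).
H(A|B) = Σ p(B) · H(A|B=·).
  B=a: p=0.3900, H(A|B=a) = 0.1720
  B=b: p=0.6100, H(A|B=b) = 0.9670
Weighted sum = 0.6570 bits.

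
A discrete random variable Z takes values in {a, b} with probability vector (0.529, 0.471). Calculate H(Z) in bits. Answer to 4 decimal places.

H(Z) = −Σ p·log₂ p.
  −(0.529)·log₂(0.529) = 0.48597
  −(0.471)·log₂(0.471) = 0.51160
Sum: 0.48597 + 0.51160 = 0.9976 bits.

0.9976 bits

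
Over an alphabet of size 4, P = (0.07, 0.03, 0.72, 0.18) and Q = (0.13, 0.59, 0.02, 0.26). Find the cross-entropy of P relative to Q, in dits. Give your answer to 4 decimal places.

1.3975 dits

H(P,Q) = −Σ p·log₁₀ q.
  −0.07·log₁₀(0.13) = 0.06202
  −0.03·log₁₀(0.59) = 0.00687
  −0.72·log₁₀(0.02) = 1.22326
  −0.18·log₁₀(0.26) = 0.10530
H(P,Q) = 1.3975 dits.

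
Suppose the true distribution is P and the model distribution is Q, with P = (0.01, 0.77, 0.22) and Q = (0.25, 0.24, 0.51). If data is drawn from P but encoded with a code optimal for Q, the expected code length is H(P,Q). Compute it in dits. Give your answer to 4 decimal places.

0.5476 dits

H(P,Q) = −Σ p·log₁₀ q.
  −0.01·log₁₀(0.25) = 0.00602
  −0.77·log₁₀(0.24) = 0.47724
  −0.22·log₁₀(0.51) = 0.06433
H(P,Q) = 0.5476 dits.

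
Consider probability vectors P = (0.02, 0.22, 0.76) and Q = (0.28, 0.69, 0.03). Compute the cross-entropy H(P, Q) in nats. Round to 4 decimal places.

2.7721 nats

H(P,Q) = −Σ p·ln q.
  −0.02·ln(0.28) = 0.02546
  −0.22·ln(0.69) = 0.08163
  −0.76·ln(0.03) = 2.66498
H(P,Q) = 2.7721 nats.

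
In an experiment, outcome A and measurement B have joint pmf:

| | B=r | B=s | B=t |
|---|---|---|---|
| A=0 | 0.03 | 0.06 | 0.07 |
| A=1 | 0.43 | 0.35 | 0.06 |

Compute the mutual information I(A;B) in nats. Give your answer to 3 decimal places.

0.068 nats

Marginals: p(A) = (0.1600, 0.8400), p(B) = (0.4600, 0.4100, 0.1300).
I(A;B) = Σ p(x,y)·ln[p(x,y)/(p(x)p(y))].
  (0,r): 0.03·ln(0.4076) = -0.0269
  (0,s): 0.06·ln(0.9146) = -0.0054
  (0,t): 0.07·ln(3.3654) = 0.0849
  (1,r): 0.43·ln(1.1128) = 0.0460
  (1,s): 0.35·ln(1.0163) = 0.0056
  (1,t): 0.06·ln(0.5495) = -0.0359
Sum = 0.068 nats.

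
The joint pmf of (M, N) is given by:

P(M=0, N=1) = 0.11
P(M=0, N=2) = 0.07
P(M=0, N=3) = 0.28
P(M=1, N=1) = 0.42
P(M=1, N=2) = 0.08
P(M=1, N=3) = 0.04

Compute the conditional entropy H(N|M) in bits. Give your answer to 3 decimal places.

1.141 bits

Chain rule: H(N|M) = H(M,N) − H(M).
Marginals: p(M) = (0.4600, 0.5400), p(N) = (0.5300, 0.1500, 0.3200).
H(M,N) = 2.1360 bits; H(M) = 0.9954 bits.
H(N|M) = 2.1360 − 0.9954 = 1.141 bits.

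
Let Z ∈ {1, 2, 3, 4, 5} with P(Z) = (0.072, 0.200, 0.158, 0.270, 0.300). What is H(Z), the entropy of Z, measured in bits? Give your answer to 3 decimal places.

2.189 bits

H(Z) = −Σ p·log₂ p.
  −(0.072)·log₂(0.072) = 0.2733
  −(0.200)·log₂(0.200) = 0.4644
  −(0.158)·log₂(0.158) = 0.4206
  −(0.270)·log₂(0.270) = 0.5100
  −(0.300)·log₂(0.300) = 0.5211
Sum: 0.2733 + 0.4644 + 0.4206 + 0.5100 + 0.5211 = 2.189 bits.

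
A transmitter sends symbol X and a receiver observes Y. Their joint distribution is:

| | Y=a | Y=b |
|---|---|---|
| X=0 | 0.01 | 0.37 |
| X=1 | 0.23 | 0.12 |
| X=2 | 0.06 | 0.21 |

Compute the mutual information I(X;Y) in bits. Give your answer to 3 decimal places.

0.284 bits

Marginals: p(X) = (0.3800, 0.3500, 0.2700), p(Y) = (0.3000, 0.7000).
I(X;Y) = H(X) + H(Y) − H(X,Y).
H(X) = 1.5706, H(Y) = 0.8813, H(X,Y) = 2.1683.
I(X;Y) = 1.5706 + 0.8813 − 2.1683 = 0.284 bits.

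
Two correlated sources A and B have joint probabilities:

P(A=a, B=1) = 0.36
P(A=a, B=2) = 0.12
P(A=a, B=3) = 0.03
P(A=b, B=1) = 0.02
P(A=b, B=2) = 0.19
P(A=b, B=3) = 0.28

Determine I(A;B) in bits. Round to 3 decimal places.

0.446 bits

Marginals: p(A) = (0.5100, 0.4900), p(B) = (0.3800, 0.3100, 0.3100).
I(A;B) = Σ p(x,y)·log₂[p(x,y)/(p(x)p(y))].
  (a,1): 0.36·log₂(1.8576) = 0.3216
  (a,2): 0.12·log₂(0.7590) = -0.0477
  (a,3): 0.03·log₂(0.1898) = -0.0719
  (b,1): 0.02·log₂(0.1074) = -0.0644
  (b,2): 0.19·log₂(1.2508) = 0.0613
  (b,3): 0.28·log₂(1.8433) = 0.2470
Sum = 0.446 bits.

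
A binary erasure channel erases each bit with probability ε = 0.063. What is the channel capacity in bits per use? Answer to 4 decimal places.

0.9370 bits

Binary erasure channel: capacity C = 1 − ε.
C = 1 − 0.063 = 0.9370 bits per channel use.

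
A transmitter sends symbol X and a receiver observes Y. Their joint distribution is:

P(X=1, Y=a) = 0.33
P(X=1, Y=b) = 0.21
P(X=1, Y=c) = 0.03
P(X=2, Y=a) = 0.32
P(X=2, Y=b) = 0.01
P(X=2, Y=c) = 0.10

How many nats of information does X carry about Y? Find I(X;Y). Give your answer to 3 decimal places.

0.122 nats

Marginals: p(X) = (0.5700, 0.4300), p(Y) = (0.6500, 0.2200, 0.1300).
I(X;Y) = Σ p(x,y)·ln[p(x,y)/(p(x)p(y))].
  (1,a): 0.33·ln(0.8907) = -0.0382
  (1,b): 0.21·ln(1.6746) = 0.1083
  (1,c): 0.03·ln(0.4049) = -0.0271
  (2,a): 0.32·ln(1.1449) = 0.0433
  (2,b): 0.01·ln(0.1057) = -0.0225
  (2,c): 0.10·ln(1.7889) = 0.0582
Sum = 0.122 nats.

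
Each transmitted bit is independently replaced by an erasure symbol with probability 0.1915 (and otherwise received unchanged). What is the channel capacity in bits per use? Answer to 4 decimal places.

Binary erasure channel: capacity C = 1 − ε.
C = 1 − 0.1915 = 0.8085 bits per channel use.

0.8085 bits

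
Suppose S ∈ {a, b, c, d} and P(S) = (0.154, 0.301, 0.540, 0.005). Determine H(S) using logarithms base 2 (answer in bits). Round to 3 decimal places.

H(S) = −Σ p·log₂ p.
  −(0.154)·log₂(0.154) = 0.4156
  −(0.301)·log₂(0.301) = 0.5214
  −(0.540)·log₂(0.540) = 0.4800
  −(0.005)·log₂(0.005) = 0.0382
Sum: 0.4156 + 0.5214 + 0.4800 + 0.0382 = 1.455 bits.

1.455 bits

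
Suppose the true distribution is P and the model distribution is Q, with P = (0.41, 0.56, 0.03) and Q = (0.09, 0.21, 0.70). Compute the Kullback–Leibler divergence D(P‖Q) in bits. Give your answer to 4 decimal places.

1.5530 bits

D(P‖Q) = Σ p·log₂(p/q).
  0.41·log₂(0.41/0.09) = 0.89693
  0.56·log₂(0.56/0.21) = 0.79242
  0.03·log₂(0.03/0.70) = -0.13633
D(P‖Q) = 1.5530 bits.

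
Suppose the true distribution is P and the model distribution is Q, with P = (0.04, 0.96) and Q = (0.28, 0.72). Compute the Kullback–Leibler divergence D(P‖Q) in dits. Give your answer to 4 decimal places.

D(P‖Q) = Σ p·log₁₀(p/q).
  0.04·log₁₀(0.04/0.28) = -0.03380
  0.96·log₁₀(0.96/0.72) = 0.11994
D(P‖Q) = 0.0861 dits.

0.0861 dits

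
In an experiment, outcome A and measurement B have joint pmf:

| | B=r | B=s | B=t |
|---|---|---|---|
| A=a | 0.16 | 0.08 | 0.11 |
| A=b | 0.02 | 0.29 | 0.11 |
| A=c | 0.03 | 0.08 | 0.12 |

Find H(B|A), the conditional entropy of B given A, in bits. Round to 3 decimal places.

Chain rule: H(B|A) = H(A,B) − H(A).
Marginals: p(A) = (0.3500, 0.4200, 0.2300), p(B) = (0.2100, 0.4500, 0.3400).
H(A,B) = 2.8562 bits; H(A) = 1.5434 bits.
H(B|A) = 2.8562 − 1.5434 = 1.313 bits.

1.313 bits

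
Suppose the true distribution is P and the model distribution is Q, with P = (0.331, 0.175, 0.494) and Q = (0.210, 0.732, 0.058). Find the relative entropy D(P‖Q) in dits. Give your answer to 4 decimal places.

0.4162 dits

D(P‖Q) = Σ p·log₁₀(p/q).
  0.331·log₁₀(0.331/0.210) = 0.06541
  0.175·log₁₀(0.175/0.732) = -0.10876
  0.494·log₁₀(0.494/0.058) = 0.45957
D(P‖Q) = 0.4162 dits.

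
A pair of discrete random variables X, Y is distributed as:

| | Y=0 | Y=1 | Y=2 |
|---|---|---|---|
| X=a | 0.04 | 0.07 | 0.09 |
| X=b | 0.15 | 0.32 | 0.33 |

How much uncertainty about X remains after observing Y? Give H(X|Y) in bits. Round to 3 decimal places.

0.721 bits

Chain rule: H(X|Y) = H(X,Y) − H(Y).
Marginals: p(X) = (0.2000, 0.8000), p(Y) = (0.1900, 0.3900, 0.4200).
H(X,Y) = 2.2314 bits; H(Y) = 1.5107 bits.
H(X|Y) = 2.2314 − 1.5107 = 0.721 bits.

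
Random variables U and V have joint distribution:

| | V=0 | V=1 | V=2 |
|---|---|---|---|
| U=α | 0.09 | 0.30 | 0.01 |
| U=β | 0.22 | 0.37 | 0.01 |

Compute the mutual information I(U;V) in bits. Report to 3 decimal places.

Marginals: p(U) = (0.4000, 0.6000), p(V) = (0.3100, 0.6700, 0.0200).
I(U;V) = H(U) + H(V) − H(U,V).
H(U) = 0.9710, H(V) = 1.0238, H(U,V) = 1.9779.
I(U;V) = 0.9710 + 1.0238 − 1.9779 = 0.017 bits.

0.017 bits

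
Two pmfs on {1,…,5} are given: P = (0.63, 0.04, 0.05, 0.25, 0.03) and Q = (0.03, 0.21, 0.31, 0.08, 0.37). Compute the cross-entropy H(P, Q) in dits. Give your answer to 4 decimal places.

H(P,Q) = −Σ p·log₁₀ q.
  −0.63·log₁₀(0.03) = 0.95941
  −0.04·log₁₀(0.21) = 0.02711
  −0.05·log₁₀(0.31) = 0.02543
  −0.25·log₁₀(0.08) = 0.27423
  −0.03·log₁₀(0.37) = 0.01295
H(P,Q) = 1.2991 dits.

1.2991 dits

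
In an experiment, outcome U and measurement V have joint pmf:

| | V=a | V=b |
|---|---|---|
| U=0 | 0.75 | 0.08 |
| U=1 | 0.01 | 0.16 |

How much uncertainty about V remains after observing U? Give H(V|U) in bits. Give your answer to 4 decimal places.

0.4345 bits

Marginals: p(U) = (0.8300, 0.1700), p(V) = (0.7600, 0.2400).
H(V|U) = Σ p(U) · H(V|U=·).
  U=0: p=0.8300, H(V|U=0) = 0.4574
  U=1: p=0.1700, H(V|U=1) = 0.3228
Weighted sum = 0.4345 bits.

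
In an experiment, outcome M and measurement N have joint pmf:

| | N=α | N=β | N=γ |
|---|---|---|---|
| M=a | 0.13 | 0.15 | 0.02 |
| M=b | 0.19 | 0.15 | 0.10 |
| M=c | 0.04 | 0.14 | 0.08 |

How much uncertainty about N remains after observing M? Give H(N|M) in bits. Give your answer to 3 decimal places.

Marginals: p(M) = (0.3000, 0.4400, 0.2600), p(N) = (0.3600, 0.4400, 0.2000).
H(N|M) = Σ p(M) · H(N|M=·).
  M=a: p=0.3000, H(N|M=a) = 1.2833
  M=b: p=0.4400, H(N|M=b) = 1.5382
  M=c: p=0.2600, H(N|M=c) = 1.4196
Weighted sum = 1.431 bits.

1.431 bits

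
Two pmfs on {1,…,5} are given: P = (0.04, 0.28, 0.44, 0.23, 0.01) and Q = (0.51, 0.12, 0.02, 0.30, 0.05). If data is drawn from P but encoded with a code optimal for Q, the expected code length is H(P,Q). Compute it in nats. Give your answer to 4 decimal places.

2.6488 nats

H(P,Q) = −Σ p·ln q.
  −0.04·ln(0.51) = 0.02693
  −0.28·ln(0.12) = 0.59367
  −0.44·ln(0.02) = 1.72129
  −0.23·ln(0.30) = 0.27691
  −0.01·ln(0.05) = 0.02996
H(P,Q) = 2.6488 nats.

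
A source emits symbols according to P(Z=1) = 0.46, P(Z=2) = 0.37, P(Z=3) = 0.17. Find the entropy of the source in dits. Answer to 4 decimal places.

0.4457 dits

H(Z) = −Σ p·log₁₀ p.
  −(0.46)·log₁₀(0.46) = 0.15513
  −(0.37)·log₁₀(0.37) = 0.15977
  −(0.17)·log₁₀(0.17) = 0.13082
Sum: 0.15513 + 0.15977 + 0.13082 = 0.4457 dits.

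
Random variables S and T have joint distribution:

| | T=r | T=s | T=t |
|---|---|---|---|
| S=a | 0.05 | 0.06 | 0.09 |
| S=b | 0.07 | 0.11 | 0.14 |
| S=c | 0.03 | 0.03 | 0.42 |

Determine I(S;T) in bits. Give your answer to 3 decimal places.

Marginals: p(S) = (0.2000, 0.3200, 0.4800), p(T) = (0.1500, 0.2000, 0.6500).
I(S;T) = Σ p(x,y)·log₂[p(x,y)/(p(x)p(y))].
  (a,r): 0.05·log₂(1.6667) = 0.0368
  (a,s): 0.06·log₂(1.5000) = 0.0351
  (a,t): 0.09·log₂(0.6923) = -0.0477
  (b,r): 0.07·log₂(1.4583) = 0.0381
  (b,s): 0.11·log₂(1.7188) = 0.0859
  (b,t): 0.14·log₂(0.6731) = -0.0800
  (c,r): 0.03·log₂(0.4167) = -0.0379
  (c,s): 0.03·log₂(0.3125) = -0.0503
  (c,t): 0.42·log₂(1.3462) = 0.1801
Sum = 0.160 bits.

0.160 bits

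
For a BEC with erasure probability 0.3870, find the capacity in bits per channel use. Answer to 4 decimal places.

Binary erasure channel: capacity C = 1 − ε.
C = 1 − 0.3870 = 0.6130 bits per channel use.

0.6130 bits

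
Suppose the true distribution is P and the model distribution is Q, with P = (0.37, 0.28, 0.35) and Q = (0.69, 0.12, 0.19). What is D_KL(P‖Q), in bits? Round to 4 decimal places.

D(P‖Q) = Σ p·log₂(p/q).
  0.37·log₂(0.37/0.69) = -0.33266
  0.28·log₂(0.28/0.12) = 0.34227
  0.35·log₂(0.35/0.19) = 0.30847
D(P‖Q) = 0.3181 bits.

0.3181 bits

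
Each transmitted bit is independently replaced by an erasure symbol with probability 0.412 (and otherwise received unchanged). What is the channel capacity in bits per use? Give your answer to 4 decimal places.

0.5880 bits

Binary erasure channel: capacity C = 1 − ε.
C = 1 − 0.412 = 0.5880 bits per channel use.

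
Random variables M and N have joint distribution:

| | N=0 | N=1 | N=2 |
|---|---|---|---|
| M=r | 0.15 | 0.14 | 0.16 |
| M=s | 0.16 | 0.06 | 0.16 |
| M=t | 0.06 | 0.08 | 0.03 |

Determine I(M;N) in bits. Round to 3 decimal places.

Marginals: p(M) = (0.4500, 0.3800, 0.1700), p(N) = (0.3700, 0.2800, 0.3500).
I(M;N) = H(M) + H(N) − H(M,N).
H(M) = 1.4834, H(N) = 1.5751, H(M,N) = 3.0070.
I(M;N) = 1.4834 + 1.5751 − 3.0070 = 0.051 bits.

0.051 bits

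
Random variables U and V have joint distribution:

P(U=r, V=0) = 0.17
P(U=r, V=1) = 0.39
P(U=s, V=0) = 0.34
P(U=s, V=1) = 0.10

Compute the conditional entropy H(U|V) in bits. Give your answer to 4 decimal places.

Marginals: p(U) = (0.5600, 0.4400), p(V) = (0.5100, 0.4900).
H(U|V) = Σ p(V) · H(U|V=·).
  V=0: p=0.5100, H(U|V=0) = 0.9183
  V=1: p=0.4900, H(U|V=1) = 0.7300
Weighted sum = 0.8260 bits.

0.8260 bits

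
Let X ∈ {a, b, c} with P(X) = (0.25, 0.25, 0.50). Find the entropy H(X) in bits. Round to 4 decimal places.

1.5000 bits

H(X) = −Σ p·log₂ p.
  −(0.25)·log₂(0.25) = 0.50000
  −(0.25)·log₂(0.25) = 0.50000
  −(0.50)·log₂(0.50) = 0.50000
Sum: 0.50000 + 0.50000 + 0.50000 = 1.5000 bits.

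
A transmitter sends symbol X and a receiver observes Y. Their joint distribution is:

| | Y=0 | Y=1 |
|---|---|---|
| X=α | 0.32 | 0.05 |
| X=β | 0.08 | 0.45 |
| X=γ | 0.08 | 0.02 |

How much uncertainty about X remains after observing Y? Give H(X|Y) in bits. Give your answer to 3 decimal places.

0.958 bits

Marginals: p(X) = (0.3700, 0.5300, 0.1000), p(Y) = (0.4800, 0.5200).
H(X|Y) = Σ p(Y) · H(X|Y=·).
  Y=0: p=0.4800, H(X|Y=0) = 1.2516
  Y=1: p=0.5200, H(X|Y=1) = 0.6862
Weighted sum = 0.958 bits.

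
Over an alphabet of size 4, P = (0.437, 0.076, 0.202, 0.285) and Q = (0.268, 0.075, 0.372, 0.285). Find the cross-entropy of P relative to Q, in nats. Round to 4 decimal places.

H(P,Q) = −Σ p·ln q.
  −0.437·ln(0.268) = 0.57543
  −0.076·ln(0.075) = 0.19686
  −0.202·ln(0.372) = 0.19975
  −0.285·ln(0.285) = 0.35775
H(P,Q) = 1.3298 nats.

1.3298 nats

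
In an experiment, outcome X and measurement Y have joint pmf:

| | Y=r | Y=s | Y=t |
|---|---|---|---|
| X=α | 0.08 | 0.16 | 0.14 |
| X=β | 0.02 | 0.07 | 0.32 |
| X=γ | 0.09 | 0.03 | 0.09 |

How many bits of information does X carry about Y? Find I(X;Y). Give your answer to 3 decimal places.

Marginals: p(X) = (0.3800, 0.4100, 0.2100), p(Y) = (0.1900, 0.2600, 0.5500).
I(X;Y) = Σ p(x,y)·log₂[p(x,y)/(p(x)p(y))].
  (α,r): 0.08·log₂(1.1080) = 0.0118
  (α,s): 0.16·log₂(1.6194) = 0.1113
  (α,t): 0.14·log₂(0.6699) = -0.0809
  (β,r): 0.02·log₂(0.2567) = -0.0392
  (β,s): 0.07·log₂(0.6567) = -0.0425
  (β,t): 0.32·log₂(1.4191) = 0.1616
  (γ,r): 0.09·log₂(2.2556) = 0.1056
  (γ,s): 0.03·log₂(0.5495) = -0.0259
  (γ,t): 0.09·log₂(0.7792) = -0.0324
Sum = 0.169 bits.

0.169 bits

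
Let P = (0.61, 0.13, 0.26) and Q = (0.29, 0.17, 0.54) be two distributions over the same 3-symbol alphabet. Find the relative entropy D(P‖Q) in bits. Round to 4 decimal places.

0.3299 bits

D(P‖Q) = Σ p·log₂(p/q).
  0.61·log₂(0.61/0.29) = 0.65438
  0.13·log₂(0.13/0.17) = -0.05031
  0.26·log₂(0.26/0.54) = -0.27416
D(P‖Q) = 0.3299 bits.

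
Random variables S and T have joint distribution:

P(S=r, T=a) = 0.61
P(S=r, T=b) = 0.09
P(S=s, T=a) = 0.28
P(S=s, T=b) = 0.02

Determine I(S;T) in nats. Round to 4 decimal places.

Marginals: p(S) = (0.7000, 0.3000), p(T) = (0.8900, 0.1100).
I(S;T) = Σ p(x,y)·ln[p(x,y)/(p(x)p(y))].
  (r,a): 0.61·ln(0.9791) = -0.01286
  (r,b): 0.09·ln(1.1688) = 0.01404
  (s,a): 0.28·ln(1.0487) = 0.01331
  (s,b): 0.02·ln(0.6061) = -0.01002
Sum = 0.0045 nats.

0.0045 nats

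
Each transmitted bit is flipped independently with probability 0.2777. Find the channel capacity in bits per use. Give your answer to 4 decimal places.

Binary symmetric channel: C = 1 − h₂(ε) where h₂ is the binary entropy function.
h₂(0.2777) = −0.2777·log₂0.2777 − 0.7223·log₂0.7223 = 0.8523.
C = 1 − 0.8523 = 0.1477 bits per channel use.

0.1477 bits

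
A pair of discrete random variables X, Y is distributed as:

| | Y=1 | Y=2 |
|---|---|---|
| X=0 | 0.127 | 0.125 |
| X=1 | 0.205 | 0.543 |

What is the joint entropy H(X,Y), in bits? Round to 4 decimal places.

1.7002 bits

H(X,Y) = −Σ p(x,y)·log₂ p(x,y) over all 4 cells.
  cell (0,1): −0.127·log₂0.127 = 0.37809
  cell (0,2): −0.125·log₂0.125 = 0.37500
  cell (1,1): −0.205·log₂0.205 = 0.46869
  cell (1,2): −0.543·log₂0.543 = 0.47837
Sum = 1.7002 bits.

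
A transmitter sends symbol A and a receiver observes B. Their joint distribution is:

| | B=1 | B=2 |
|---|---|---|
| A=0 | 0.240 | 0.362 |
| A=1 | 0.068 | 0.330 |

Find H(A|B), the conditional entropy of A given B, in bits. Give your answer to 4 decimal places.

0.9255 bits

Marginals: p(A) = (0.6020, 0.3980), p(B) = (0.3080, 0.6920).
H(A|B) = Σ p(B) · H(A|B=·).
  B=1: p=0.3080, H(A|B=1) = 0.7616
  B=2: p=0.6920, H(A|B=2) = 0.9985
Weighted sum = 0.9255 bits.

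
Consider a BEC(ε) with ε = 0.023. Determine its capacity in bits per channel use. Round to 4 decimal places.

0.9770 bits

Binary erasure channel: capacity C = 1 − ε.
C = 1 − 0.023 = 0.9770 bits per channel use.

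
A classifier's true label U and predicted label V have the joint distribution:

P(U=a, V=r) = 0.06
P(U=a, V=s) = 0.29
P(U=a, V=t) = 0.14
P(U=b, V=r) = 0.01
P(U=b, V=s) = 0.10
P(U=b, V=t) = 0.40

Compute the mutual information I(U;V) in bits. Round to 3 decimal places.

Marginals: p(U) = (0.4900, 0.5100), p(V) = (0.0700, 0.3900, 0.5400).
I(U;V) = Σ p(x,y)·log₂[p(x,y)/(p(x)p(y))].
  (a,r): 0.06·log₂(1.7493) = 0.0484
  (a,s): 0.29·log₂(1.5175) = 0.1745
  (a,t): 0.14·log₂(0.5291) = -0.1286
  (b,r): 0.01·log₂(0.2801) = -0.0184
  (b,s): 0.10·log₂(0.5028) = -0.0992
  (b,t): 0.40·log₂(1.4524) = 0.2154
Sum = 0.192 bits.

0.192 bits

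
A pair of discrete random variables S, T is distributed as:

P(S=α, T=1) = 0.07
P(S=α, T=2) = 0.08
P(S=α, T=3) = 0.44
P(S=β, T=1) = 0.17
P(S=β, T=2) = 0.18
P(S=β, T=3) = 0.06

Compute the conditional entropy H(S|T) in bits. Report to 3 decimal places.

0.705 bits

Marginals: p(S) = (0.5900, 0.4100), p(T) = (0.2400, 0.2600, 0.5000).
H(S|T) = Σ p(T) · H(S|T=·).
  T=1: p=0.2400, H(S|T=1) = 0.8709
  T=2: p=0.2600, H(S|T=2) = 0.8905
  T=3: p=0.5000, H(S|T=3) = 0.5294
Weighted sum = 0.705 bits.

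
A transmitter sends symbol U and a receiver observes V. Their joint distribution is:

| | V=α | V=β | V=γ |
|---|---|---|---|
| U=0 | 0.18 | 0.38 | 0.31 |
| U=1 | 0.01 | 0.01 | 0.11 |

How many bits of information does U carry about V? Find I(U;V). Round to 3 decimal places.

0.085 bits

Marginals: p(U) = (0.8700, 0.1300), p(V) = (0.1900, 0.3900, 0.4200).
I(U;V) = H(U) + H(V) − H(U,V).
H(U) = 0.5574, H(V) = 1.5107, H(U,V) = 1.9827.
I(U;V) = 0.5574 + 1.5107 − 1.9827 = 0.085 bits.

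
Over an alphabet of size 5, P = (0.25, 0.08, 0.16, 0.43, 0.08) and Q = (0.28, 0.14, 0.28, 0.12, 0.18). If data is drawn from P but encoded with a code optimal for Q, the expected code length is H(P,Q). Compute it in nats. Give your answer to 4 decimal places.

H(P,Q) = −Σ p·ln q.
  −0.25·ln(0.28) = 0.31824
  −0.08·ln(0.14) = 0.15729
  −0.16·ln(0.28) = 0.20367
  −0.43·ln(0.12) = 0.91171
  −0.08·ln(0.18) = 0.13718
H(P,Q) = 1.7281 nats.

1.7281 nats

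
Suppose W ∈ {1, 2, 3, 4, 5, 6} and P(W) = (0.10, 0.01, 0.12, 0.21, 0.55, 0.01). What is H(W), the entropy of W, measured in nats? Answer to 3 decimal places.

H(W) = −Σ p·ln p.
  −(0.10)·ln(0.10) = 0.2303
  −(0.01)·ln(0.01) = 0.0461
  −(0.12)·ln(0.12) = 0.2544
  −(0.21)·ln(0.21) = 0.3277
  −(0.55)·ln(0.55) = 0.3288
  −(0.01)·ln(0.01) = 0.0461
Sum: 0.2303 + 0.0461 + 0.2544 + 0.3277 + 0.3288 + 0.0461 = 1.233 nats.

1.233 nats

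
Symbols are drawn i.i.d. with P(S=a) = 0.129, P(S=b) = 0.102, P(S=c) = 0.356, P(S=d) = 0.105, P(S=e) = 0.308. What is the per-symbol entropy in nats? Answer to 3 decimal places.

1.464 nats

H(S) = −Σ p·ln p.
  −(0.129)·ln(0.129) = 0.2642
  −(0.102)·ln(0.102) = 0.2328
  −(0.356)·ln(0.356) = 0.3677
  −(0.105)·ln(0.105) = 0.2366
  −(0.308)·ln(0.308) = 0.3627
Sum: 0.2642 + 0.2328 + 0.3677 + 0.2366 + 0.3627 = 1.464 nats.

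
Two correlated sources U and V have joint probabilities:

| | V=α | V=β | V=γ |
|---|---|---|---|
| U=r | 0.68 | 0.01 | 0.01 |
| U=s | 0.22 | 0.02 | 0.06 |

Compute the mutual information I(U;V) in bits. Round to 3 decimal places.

0.090 bits

Marginals: p(U) = (0.7000, 0.3000), p(V) = (0.9000, 0.0300, 0.0700).
I(U;V) = H(U) + H(V) − H(U,V).
H(U) = 0.8813, H(V) = 0.5571, H(U,V) = 1.3482.
I(U;V) = 0.8813 + 0.5571 − 1.3482 = 0.090 bits.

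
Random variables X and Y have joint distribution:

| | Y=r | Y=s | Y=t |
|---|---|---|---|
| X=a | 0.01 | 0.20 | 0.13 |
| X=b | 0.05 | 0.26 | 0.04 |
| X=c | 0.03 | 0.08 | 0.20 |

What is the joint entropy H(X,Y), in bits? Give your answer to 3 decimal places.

H(X,Y) = −Σ p(x,y)·log₂ p(x,y) over all 9 cells.
  cell (a,r): −0.01·log₂0.01 = 0.0664
  cell (a,s): −0.20·log₂0.20 = 0.4644
  cell (a,t): −0.13·log₂0.13 = 0.3826
  cell (b,r): −0.05·log₂0.05 = 0.2161
  cell (b,s): −0.26·log₂0.26 = 0.5053
  cell (b,t): −0.04·log₂0.04 = 0.1858
  cell (c,r): −0.03·log₂0.03 = 0.1518
  cell (c,s): −0.08·log₂0.08 = 0.2915
  cell (c,t): −0.20·log₂0.20 = 0.4644
Sum = 2.728 bits.

2.728 bits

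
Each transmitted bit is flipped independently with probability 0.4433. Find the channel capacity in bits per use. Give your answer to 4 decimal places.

Binary symmetric channel: C = 1 − h₂(ε) where h₂ is the binary entropy function.
h₂(0.4433) = −0.4433·log₂0.4433 − 0.5567·log₂0.5567 = 0.9907.
C = 1 − 0.9907 = 0.0093 bits per channel use.

0.0093 bits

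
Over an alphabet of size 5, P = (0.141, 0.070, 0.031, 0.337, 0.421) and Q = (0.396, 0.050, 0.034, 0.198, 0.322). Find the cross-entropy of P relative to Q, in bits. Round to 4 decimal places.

H(P,Q) = −Σ p·log₂ q.
  −0.141·log₂(0.396) = 0.18844
  −0.070·log₂(0.050) = 0.30253
  −0.031·log₂(0.034) = 0.15123
  −0.337·log₂(0.198) = 0.78738
  −0.421·log₂(0.322) = 0.68828
H(P,Q) = 2.1179 bits.

2.1179 bits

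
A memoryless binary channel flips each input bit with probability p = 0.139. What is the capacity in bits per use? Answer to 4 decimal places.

Binary symmetric channel: C = 1 − h₂(ε) where h₂ is the binary entropy function.
h₂(0.139) = −0.139·log₂0.139 − 0.861·log₂0.861 = 0.5816.
C = 1 − 0.5816 = 0.4184 bits per channel use.

0.4184 bits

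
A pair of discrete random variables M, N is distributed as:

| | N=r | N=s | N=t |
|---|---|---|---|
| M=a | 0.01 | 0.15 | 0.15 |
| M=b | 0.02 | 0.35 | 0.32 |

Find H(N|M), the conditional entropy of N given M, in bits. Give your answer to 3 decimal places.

1.163 bits

Chain rule: H(N|M) = H(M,N) − H(M).
Marginals: p(M) = (0.3100, 0.6900), p(N) = (0.0300, 0.5000, 0.4700).
H(M,N) = 2.0565 bits; H(M) = 0.8932 bits.
H(N|M) = 2.0565 − 0.8932 = 1.163 bits.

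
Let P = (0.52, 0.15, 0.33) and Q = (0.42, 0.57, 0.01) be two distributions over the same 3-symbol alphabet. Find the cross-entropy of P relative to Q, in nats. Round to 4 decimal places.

H(P,Q) = −Σ p·ln q.
  −0.52·ln(0.42) = 0.45110
  −0.15·ln(0.57) = 0.08432
  −0.33·ln(0.01) = 1.51971
H(P,Q) = 2.0551 nats.

2.0551 nats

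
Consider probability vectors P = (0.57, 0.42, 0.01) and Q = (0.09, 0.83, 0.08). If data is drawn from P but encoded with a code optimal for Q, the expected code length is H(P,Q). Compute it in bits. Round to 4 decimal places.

2.1295 bits

H(P,Q) = −Σ p·log₂ q.
  −0.57·log₂(0.09) = 1.98014
  −0.42·log₂(0.83) = 0.11290
  −0.01·log₂(0.08) = 0.03644
H(P,Q) = 2.1295 bits.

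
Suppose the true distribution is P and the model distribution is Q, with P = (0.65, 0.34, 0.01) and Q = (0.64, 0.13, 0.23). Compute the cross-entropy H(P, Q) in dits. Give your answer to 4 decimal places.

H(P,Q) = −Σ p·log₁₀ q.
  −0.65·log₁₀(0.64) = 0.12598
  −0.34·log₁₀(0.13) = 0.30126
  −0.01·log₁₀(0.23) = 0.00638
H(P,Q) = 0.4336 dits.

0.4336 dits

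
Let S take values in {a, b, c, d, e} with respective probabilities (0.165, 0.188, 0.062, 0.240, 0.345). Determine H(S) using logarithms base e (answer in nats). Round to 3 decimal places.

H(S) = −Σ p·ln p.
  −(0.165)·ln(0.165) = 0.2973
  −(0.188)·ln(0.188) = 0.3142
  −(0.062)·ln(0.062) = 0.1724
  −(0.240)·ln(0.240) = 0.3425
  −(0.345)·ln(0.345) = 0.3672
Sum: 0.2973 + 0.3142 + 0.1724 + 0.3425 + 0.3672 = 1.494 nats.

1.494 nats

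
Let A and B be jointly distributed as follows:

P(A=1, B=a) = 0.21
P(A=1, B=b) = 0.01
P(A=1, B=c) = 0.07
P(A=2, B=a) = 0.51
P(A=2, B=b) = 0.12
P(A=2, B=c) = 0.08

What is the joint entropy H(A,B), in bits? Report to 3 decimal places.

1.962 bits

H(A,B) = −Σ p(x,y)·log₂ p(x,y) over all 6 cells.
  cell (1,a): −0.21·log₂0.21 = 0.4728
  cell (1,b): −0.01·log₂0.01 = 0.0664
  cell (1,c): −0.07·log₂0.07 = 0.2686
  cell (2,a): −0.51·log₂0.51 = 0.4954
  cell (2,b): −0.12·log₂0.12 = 0.3671
  cell (2,c): −0.08·log₂0.08 = 0.2915
Sum = 1.962 bits.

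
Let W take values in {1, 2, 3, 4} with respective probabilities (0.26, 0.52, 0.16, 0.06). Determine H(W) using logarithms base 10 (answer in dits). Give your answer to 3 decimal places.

0.500 dits

H(W) = −Σ p·log₁₀ p.
  −(0.26)·log₁₀(0.26) = 0.1521
  −(0.52)·log₁₀(0.52) = 0.1477
  −(0.16)·log₁₀(0.16) = 0.1273
  −(0.06)·log₁₀(0.06) = 0.0733
Sum: 0.1521 + 0.1477 + 0.1273 + 0.0733 = 0.500 dits.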